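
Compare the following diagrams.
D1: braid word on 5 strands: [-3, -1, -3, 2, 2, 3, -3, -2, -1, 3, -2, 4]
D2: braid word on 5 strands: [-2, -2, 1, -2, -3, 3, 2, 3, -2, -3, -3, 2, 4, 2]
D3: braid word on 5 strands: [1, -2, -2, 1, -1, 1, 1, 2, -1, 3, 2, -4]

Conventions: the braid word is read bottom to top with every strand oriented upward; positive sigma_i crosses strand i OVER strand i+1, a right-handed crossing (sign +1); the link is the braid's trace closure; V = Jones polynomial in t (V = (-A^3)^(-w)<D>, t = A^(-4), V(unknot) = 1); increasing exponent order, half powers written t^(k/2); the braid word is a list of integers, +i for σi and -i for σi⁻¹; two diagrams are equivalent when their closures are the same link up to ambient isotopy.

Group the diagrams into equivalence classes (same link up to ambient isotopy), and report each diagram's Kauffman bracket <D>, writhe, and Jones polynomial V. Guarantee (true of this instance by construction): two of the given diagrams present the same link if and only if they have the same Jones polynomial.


grouping into links: {D1} | {D2} | {D3}
V(D1) = -t^-4 + t^-3 + t^-1  (w -2, c 12, <D> = A^-2 + A^6 - A^10)
V(D2) = 1  [14 crossings, <D> = 1, w = 0]
V(D3) = -t^-1 + 2 - t + 2t^2 - t^3 + t^4 - t^5  [12 crossings, <D> = -A^-14 + A^-10 - A^-6 + 2A^-2 - A^2 + 2A^6 - A^10, w = +2]
why: comparing 3 Jones polynomials yields 3 groups


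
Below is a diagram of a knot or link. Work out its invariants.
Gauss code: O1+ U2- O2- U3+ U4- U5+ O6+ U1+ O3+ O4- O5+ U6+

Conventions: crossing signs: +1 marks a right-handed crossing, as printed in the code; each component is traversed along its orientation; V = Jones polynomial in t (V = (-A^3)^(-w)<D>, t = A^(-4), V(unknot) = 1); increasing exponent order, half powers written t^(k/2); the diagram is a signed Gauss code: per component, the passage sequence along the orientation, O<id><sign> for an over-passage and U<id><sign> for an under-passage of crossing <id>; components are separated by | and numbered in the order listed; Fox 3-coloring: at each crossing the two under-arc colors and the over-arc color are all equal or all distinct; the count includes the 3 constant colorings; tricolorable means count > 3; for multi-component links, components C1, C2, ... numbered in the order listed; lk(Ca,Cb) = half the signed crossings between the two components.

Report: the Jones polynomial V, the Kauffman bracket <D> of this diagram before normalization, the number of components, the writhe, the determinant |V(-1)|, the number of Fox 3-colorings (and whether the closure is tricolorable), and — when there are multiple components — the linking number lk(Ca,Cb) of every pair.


Jones polynomial: V(t) = t + t^3 - t^4
<D> = -A^-10 + A^-6 + A^2; writhe +2
components 1, writhe +2 (6 crossings)
3-colorings: 9 of 3^6, det 3 — tricolorable
note: the span of V is 3, forcing >= 3 crossings in any diagram


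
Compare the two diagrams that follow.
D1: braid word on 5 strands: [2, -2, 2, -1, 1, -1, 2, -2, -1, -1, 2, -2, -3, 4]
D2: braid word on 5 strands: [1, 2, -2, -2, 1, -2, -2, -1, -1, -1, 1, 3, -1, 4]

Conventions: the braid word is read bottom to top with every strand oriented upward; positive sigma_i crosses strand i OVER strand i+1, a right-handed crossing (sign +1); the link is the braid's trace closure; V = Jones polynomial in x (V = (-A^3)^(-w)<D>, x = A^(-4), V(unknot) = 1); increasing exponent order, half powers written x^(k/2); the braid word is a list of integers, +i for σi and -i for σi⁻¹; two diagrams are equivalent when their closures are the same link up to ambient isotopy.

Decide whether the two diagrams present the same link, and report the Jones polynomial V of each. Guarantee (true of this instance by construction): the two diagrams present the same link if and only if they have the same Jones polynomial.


equivalent: no
V(D1) = -x^-4 + x^-3 + x^-1  (w -2, c 14, <D> = A^-2 + A^6 - A^10)
V(D2) = -x^-6 + x^-5 - x^-4 + 2x^-3 - x^-2 + x^-1  (w -2, c 14, <D> = A^-2 - A^2 + 2A^6 - A^10 + A^14 - A^18)
why: 2 values of V(x) split the 2 diagrams


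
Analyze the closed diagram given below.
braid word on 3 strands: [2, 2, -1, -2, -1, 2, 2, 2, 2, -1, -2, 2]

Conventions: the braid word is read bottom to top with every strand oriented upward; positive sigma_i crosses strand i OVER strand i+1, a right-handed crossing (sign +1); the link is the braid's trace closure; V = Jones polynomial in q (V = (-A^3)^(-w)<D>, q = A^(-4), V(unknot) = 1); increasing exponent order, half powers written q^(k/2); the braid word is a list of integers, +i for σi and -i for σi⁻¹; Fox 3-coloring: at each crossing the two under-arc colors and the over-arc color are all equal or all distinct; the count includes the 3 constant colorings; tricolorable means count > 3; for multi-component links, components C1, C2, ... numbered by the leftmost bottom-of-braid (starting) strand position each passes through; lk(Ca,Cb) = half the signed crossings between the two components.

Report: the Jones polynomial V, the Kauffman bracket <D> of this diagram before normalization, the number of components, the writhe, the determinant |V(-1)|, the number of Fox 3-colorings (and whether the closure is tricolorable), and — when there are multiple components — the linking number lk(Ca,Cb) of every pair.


Jones polynomial: V(q) = q^-1 - 1 + 2q - 2q^2 + 2q^3 - 2q^4 + q^5
<D> = A^-14 - 2A^-10 + 2A^-6 - 2A^-2 + 2A^2 - A^6 + A^10; writhe +2
components 1, writhe +2 (12 crossings)
3-colorings: 3 of 3^12, det 11 — not tricolorable
note: w = +2 (over 12 crossings) is diagram-only; (-A^3)^(-2) removes it from V


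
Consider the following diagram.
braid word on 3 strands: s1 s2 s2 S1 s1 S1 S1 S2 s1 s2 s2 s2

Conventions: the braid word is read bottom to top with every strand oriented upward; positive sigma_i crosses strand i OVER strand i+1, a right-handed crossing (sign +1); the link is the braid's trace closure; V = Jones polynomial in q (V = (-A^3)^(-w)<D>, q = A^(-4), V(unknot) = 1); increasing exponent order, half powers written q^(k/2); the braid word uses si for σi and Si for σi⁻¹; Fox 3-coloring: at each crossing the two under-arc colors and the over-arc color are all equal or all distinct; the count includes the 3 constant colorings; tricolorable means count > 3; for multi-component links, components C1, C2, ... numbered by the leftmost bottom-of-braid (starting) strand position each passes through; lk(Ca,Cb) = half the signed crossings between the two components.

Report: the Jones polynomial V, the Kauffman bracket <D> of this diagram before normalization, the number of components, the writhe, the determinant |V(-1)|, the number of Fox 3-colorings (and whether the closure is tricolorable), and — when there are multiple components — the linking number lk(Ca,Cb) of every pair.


V = q - q^2 + 2q^3 - q^4 + q^5 - q^6
<D> = -A^-12 + A^-8 - A^-4 + 2 - A^4 + A^8 (w = +4)
1 component over 12 crossings, w = +4
3 Fox colorings among 3^12, |V(-1)| = 7: not tricolorable
why: V spans 5 powers of q: at least 5 crossings in any diagram


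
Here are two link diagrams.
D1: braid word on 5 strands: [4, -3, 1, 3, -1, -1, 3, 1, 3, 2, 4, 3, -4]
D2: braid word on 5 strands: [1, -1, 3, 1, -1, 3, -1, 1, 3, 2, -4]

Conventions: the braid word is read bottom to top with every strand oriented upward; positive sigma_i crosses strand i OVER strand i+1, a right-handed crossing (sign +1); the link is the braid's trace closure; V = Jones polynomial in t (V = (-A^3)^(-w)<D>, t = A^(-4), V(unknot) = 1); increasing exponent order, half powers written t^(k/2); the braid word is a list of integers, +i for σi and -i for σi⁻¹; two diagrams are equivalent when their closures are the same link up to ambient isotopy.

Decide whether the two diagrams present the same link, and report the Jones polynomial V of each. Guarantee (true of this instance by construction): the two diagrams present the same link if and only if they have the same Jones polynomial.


equivalent: yes
V(D1) = -t^(1/2) - t^(3/2) - t^(5/2) + t^(9/2)  (w +5, c 13, <D> = -A^-3 + A^5 + A^9 + A^13)
D2 (bracket -A^-9 + A^-1 + A^3 + A^7; 11 crossings at w = +3): V = -t^(1/2) - t^(3/2) - t^(5/2) + t^(9/2)
why: all 2 diagrams share one V(t), hence one class


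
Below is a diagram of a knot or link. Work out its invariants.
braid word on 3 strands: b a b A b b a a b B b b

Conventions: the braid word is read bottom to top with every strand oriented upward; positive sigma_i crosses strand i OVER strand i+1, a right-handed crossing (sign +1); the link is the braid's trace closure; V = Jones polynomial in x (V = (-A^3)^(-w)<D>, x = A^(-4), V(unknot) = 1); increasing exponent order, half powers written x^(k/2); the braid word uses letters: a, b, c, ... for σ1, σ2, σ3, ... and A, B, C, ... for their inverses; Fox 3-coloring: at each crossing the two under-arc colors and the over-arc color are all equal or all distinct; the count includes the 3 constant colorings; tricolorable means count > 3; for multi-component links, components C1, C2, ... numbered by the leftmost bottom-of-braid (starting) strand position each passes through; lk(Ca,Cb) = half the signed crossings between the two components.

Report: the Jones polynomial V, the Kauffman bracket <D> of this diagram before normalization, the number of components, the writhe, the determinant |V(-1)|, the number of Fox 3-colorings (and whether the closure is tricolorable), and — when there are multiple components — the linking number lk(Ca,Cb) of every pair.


V = x^3 + x^5 - x^8
<D> = -A^-8 + A^4 + A^12 (w = +8)
1 component over 12 crossings, w = +8
9 Fox colorings among 3^12, |V(-1)| = 3: tricolorable
why: V spans 5 powers of x: at least 5 crossings in any diagram


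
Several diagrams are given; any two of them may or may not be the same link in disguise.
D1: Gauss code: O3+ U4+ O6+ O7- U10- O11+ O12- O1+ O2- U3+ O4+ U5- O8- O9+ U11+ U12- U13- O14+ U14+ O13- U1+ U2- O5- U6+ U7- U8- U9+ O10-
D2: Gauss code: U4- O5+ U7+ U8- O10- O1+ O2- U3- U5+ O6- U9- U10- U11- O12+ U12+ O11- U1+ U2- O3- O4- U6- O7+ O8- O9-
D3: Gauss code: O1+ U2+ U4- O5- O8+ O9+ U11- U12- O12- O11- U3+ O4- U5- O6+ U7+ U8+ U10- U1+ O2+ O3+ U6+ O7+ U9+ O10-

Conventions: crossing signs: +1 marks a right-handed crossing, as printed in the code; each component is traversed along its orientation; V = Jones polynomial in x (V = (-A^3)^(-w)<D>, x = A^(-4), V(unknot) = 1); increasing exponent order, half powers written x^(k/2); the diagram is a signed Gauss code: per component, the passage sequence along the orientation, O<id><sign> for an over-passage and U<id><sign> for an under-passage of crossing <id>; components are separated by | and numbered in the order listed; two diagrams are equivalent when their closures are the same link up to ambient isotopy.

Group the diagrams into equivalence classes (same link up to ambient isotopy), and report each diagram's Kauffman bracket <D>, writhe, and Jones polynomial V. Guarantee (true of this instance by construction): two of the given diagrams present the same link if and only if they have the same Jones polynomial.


classes: {D1} | {D2} | {D3}
V(D1) = 1  [14 crossings, <D> = 1, w = 0]
D2 (bracket A^-8 - A^-4 + 2 - A^4 + A^8 - A^12; 12 crossings at w = -4): V = -x^-6 + x^-5 - x^-4 + 2x^-3 - x^-2 + x^-1
V(D3) = x - x^2 + 2x^3 - x^4 + x^5 - x^6  [12 crossings, <D> = -A^-18 + A^-14 - A^-10 + 2A^-6 - A^-2 + A^2, w = +2]
note: V(x) takes 3 values over 3 diagrams, fixing the grouping


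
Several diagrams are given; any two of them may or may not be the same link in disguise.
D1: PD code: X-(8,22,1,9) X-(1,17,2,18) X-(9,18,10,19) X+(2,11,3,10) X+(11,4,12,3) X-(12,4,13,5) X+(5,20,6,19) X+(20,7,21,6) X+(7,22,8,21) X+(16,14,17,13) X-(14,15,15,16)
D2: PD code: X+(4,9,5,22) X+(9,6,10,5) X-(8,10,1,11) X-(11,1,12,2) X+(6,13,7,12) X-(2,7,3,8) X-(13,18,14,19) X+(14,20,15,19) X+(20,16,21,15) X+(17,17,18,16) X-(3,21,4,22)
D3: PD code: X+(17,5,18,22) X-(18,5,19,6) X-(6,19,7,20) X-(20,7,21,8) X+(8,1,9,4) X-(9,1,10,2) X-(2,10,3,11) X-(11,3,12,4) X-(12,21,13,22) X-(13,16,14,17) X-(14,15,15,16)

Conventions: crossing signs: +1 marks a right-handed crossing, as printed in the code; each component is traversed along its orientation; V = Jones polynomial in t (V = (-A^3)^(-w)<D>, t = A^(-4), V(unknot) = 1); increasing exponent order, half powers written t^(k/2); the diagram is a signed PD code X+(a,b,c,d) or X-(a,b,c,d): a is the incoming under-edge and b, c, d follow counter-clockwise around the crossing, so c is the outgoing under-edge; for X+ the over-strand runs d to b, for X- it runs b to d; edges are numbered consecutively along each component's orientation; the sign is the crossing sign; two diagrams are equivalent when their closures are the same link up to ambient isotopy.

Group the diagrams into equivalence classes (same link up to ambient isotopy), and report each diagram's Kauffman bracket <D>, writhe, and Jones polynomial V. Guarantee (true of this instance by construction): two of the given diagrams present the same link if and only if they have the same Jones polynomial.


grouping into links: {D1} | {D2} | {D3}
V(D1) = -t^(1/2) - t^(5/2)  (w +1, c 11, <D> = A^-7 + A)
V(D2) = t^(-7/2) - 2t^(-5/2) + t^(-3/2) - 2t^(-1/2) + t^(1/2) - t^(3/2)  (w +1, c 11, <D> = A^-3 - A + 2A^5 - A^9 + 2A^13 - A^17)
D3 (bracket A^-15 + 2A^-7 - A^-3 + A - A^5; 11 crossings at w = -7): V = t^(-13/2) - t^(-11/2) + t^(-9/2) - 2t^(-7/2) - t^(-3/2)
why: comparing 3 Jones polynomials yields 3 groups


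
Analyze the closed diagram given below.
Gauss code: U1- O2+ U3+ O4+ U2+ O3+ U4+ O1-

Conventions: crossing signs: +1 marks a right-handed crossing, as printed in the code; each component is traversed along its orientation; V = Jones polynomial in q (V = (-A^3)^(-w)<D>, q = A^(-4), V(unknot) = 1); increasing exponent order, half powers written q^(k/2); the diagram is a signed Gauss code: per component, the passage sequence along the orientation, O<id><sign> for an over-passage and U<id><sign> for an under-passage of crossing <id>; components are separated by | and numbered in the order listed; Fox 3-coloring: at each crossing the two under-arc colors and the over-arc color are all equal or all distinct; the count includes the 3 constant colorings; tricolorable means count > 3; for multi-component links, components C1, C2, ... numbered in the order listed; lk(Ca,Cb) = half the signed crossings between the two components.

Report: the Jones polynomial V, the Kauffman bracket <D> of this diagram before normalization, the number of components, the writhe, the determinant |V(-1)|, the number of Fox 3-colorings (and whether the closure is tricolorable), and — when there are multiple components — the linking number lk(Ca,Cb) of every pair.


V(q) = q + q^3 - q^4
bracket: -A^-10 + A^-6 + A^2, w = +2
1 component, writhe +2, over 4 crossings
det 3, colorings 9 of 3^4 — tricolorable
observation: the span of V is 3, forcing >= 3 crossings in any diagram


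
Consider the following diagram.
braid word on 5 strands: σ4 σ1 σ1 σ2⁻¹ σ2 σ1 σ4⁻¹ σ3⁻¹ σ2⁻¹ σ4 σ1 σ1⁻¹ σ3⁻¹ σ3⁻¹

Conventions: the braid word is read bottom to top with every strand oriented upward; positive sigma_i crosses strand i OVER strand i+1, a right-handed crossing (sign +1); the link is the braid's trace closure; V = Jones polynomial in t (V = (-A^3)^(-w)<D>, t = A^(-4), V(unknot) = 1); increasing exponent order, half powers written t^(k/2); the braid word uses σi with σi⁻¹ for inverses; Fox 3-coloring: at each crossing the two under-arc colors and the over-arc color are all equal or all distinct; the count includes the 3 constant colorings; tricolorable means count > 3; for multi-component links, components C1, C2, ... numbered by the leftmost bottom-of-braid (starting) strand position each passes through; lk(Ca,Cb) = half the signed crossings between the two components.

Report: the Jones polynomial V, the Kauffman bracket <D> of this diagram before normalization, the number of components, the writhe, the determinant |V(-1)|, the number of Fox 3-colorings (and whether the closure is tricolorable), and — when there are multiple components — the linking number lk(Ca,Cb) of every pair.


Jones polynomial: V(t) = -t^-3 + t^-2 - t^-1 + 3 - t + t^2 - t^3
<D> = -A^-12 + A^-8 - A^-4 + 3 - A^4 + A^8 - A^12; writhe 0
components 1, writhe 0 (14 crossings)
3-colorings: 27 of 3^14, det 9 — tricolorable
note: the word shrinks to σ4 σ1 σ1 σ1 σ4⁻¹ σ3⁻¹ σ2⁻¹ σ4 σ3⁻¹ σ3⁻¹ after cancelling


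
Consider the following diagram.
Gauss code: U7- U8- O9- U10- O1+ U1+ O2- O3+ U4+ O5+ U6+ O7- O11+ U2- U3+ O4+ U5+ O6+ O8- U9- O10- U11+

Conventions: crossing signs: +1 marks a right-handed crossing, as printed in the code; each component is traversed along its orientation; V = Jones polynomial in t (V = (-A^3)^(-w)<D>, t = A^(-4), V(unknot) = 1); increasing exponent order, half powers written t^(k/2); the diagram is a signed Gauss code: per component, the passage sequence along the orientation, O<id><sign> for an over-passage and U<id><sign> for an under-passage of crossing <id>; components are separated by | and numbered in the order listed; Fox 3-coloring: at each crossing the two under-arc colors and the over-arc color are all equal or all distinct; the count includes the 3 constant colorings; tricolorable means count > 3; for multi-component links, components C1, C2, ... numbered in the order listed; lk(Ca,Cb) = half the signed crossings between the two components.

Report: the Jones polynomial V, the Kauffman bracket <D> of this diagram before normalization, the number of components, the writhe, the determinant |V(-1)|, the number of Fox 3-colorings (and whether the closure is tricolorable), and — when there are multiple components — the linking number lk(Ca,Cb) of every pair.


V(t) = -t^-3 + t^-2 - t^-1 + 3 - t + t^2 - t^3
bracket: A^-9 - A^-5 + A^-1 - 3A^3 + A^7 - A^11 + A^15, w = +1
1 component, writhe +1, over 11 crossings
det 9, colorings 27 of 3^11 — tricolorable
observation: palindromic: swapping t for 1/t fixes V


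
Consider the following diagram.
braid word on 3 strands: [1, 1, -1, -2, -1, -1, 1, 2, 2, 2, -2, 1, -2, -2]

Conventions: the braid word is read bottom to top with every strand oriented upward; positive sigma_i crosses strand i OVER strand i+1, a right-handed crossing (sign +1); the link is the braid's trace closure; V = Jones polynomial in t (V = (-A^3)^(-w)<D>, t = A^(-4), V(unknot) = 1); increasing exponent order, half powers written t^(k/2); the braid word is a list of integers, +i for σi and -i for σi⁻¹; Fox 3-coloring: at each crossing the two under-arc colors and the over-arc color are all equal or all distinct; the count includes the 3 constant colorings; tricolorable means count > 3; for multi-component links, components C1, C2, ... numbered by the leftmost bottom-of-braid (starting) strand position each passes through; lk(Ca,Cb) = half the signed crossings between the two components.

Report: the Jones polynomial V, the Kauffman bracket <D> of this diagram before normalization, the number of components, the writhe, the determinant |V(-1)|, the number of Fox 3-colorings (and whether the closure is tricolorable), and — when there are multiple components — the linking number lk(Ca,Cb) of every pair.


V = -t^-3 + t^-2 - t^-1 + 3 - t + t^2 - t^3
<D> = -A^-12 + A^-8 - A^-4 + 3 - A^4 + A^8 - A^12 (w = 0)
1 component over 14 crossings, w = 0
27 Fox colorings among 3^14, |V(-1)| = 9: tricolorable
why: w = 0 (over 14 crossings) is diagram-only; (-A^3)^(0) removes it from V


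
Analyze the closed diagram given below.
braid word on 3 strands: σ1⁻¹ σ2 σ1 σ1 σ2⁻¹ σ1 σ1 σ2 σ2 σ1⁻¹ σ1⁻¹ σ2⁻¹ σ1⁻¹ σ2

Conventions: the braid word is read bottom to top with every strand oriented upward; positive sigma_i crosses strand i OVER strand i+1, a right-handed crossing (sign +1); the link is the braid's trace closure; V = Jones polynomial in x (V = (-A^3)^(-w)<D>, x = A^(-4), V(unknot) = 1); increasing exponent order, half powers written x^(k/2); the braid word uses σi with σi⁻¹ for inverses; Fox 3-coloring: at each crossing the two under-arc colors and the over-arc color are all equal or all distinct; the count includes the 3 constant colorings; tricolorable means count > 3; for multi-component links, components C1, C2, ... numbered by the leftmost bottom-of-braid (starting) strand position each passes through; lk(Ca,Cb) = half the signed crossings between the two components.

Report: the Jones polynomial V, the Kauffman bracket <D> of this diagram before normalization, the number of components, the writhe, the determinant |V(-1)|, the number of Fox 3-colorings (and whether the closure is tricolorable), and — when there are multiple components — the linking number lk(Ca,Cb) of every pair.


V = x + x^3 - x^4
<D> = -A^-10 + A^-6 + A^2 (w = +2)
1 component over 14 crossings, w = +2
9 Fox colorings among 3^14, |V(-1)| = 3: tricolorable
why: V spans 3 powers of x: at least 3 crossings in any diagram


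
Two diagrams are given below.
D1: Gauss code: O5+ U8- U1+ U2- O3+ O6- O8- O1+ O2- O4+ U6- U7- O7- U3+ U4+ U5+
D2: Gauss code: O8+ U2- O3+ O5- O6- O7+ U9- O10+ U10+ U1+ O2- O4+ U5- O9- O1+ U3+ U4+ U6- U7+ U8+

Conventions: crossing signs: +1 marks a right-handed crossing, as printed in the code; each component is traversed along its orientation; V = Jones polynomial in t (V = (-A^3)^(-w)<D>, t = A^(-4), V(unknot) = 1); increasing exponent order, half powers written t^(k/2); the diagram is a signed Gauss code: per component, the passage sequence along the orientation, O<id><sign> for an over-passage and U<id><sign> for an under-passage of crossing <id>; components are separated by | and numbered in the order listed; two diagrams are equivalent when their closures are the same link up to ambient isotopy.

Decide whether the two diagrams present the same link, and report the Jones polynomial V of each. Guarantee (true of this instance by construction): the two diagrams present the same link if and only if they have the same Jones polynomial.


equivalent: yes
V(D1) = 1  (w 0, c 8, <D> = 1)
V(D2) = 1  (w +2, c 10, <D> = A^6)
why: from 8 to 10 crossings by R-moves: one link, two diagrams


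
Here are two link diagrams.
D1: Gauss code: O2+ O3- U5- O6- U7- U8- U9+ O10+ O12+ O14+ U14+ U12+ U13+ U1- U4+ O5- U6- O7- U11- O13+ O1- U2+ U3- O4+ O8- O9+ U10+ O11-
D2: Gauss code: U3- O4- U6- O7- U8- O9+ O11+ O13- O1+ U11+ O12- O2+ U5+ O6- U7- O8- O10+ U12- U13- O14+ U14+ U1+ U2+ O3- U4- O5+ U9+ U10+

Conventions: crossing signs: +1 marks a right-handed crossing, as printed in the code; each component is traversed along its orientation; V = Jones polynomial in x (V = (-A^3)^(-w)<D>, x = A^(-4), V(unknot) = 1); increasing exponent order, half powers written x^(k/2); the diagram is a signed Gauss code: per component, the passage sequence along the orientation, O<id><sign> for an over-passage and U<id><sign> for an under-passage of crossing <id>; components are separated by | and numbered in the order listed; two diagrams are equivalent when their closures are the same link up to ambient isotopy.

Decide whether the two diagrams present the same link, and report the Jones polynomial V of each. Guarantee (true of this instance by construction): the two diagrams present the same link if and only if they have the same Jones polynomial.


same link: yes
V(D1) = x^-5 - 2x^-4 + 2x^-3 - 2x^-2 + 2x^-1 - 1 + x  [14 crossings, <D> = A^-4 - 1 + 2A^4 - 2A^8 + 2A^12 - 2A^16 + A^20, w = 0]
V(D2) = x^-5 - 2x^-4 + 2x^-3 - 2x^-2 + 2x^-1 - 1 + x  [14 crossings, <D> = A^-4 - 1 + 2A^4 - 2A^8 + 2A^12 - 2A^16 + A^20, w = 0]
insight: all 2 diagrams share one V(x), hence one class


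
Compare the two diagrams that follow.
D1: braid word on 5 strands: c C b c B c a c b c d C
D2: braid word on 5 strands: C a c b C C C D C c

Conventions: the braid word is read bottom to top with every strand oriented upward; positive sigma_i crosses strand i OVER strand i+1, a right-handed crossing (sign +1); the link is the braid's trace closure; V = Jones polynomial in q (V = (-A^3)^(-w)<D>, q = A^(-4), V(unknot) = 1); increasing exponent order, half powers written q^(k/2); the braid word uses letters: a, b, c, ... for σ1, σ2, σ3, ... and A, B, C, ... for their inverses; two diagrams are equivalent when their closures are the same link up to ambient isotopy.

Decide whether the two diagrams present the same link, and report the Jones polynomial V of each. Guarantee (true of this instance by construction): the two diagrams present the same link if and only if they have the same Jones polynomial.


equivalent: no
V(D1) = q - q^2 + 2q^3 - q^4 + q^5 - q^6  (w +6, c 12, <D> = -A^-6 + A^-2 - A^2 + 2A^6 - A^10 + A^14)
V(D2) = -q^-4 + q^-3 + q^-1  (w -2, c 10, <D> = A^-2 + A^6 - A^10)
why: V(q) takes 2 values over 2 diagrams, fixing the grouping


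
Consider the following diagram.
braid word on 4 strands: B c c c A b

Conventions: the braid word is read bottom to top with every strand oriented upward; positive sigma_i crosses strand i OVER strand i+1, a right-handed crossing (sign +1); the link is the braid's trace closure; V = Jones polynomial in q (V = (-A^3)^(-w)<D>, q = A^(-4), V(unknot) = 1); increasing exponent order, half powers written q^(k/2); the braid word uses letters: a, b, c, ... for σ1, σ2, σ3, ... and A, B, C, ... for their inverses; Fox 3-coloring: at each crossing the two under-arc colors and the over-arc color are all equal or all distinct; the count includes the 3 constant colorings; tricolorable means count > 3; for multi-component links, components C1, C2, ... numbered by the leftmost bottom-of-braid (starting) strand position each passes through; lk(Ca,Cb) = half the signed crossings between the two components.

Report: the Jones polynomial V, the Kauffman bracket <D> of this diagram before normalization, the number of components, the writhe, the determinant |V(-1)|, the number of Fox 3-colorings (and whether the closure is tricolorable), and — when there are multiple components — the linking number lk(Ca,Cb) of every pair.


V(q) = -q^(1/2) - q^(3/2) - q^(5/2) + q^(9/2)
bracket: A^-12 - A^-4 - 1 - A^4, w = +2
2 components, writhe +2, over 6 crossings
lk(C1,C2) = 0
det 0, colorings 27 of 3^6 — tricolorable
observation: every pair of the 2 components has lk = 0


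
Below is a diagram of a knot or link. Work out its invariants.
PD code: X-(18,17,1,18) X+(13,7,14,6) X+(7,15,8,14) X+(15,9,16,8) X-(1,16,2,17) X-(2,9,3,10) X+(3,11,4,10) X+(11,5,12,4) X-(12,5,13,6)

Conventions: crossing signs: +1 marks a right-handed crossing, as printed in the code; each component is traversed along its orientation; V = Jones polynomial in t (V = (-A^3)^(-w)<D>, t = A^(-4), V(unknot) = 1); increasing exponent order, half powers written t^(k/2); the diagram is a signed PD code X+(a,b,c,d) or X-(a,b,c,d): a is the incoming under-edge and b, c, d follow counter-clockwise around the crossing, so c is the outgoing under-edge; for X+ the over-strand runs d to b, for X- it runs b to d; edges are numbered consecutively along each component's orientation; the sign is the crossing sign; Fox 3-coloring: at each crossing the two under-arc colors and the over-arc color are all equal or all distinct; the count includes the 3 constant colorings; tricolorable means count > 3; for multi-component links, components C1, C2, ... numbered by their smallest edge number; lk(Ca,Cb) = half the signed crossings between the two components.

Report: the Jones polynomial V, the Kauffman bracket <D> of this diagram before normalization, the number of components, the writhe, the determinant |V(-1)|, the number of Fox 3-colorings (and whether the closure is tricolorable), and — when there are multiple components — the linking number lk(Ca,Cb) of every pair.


Jones polynomial: V(t) = t + t^3 - t^4
<D> = A^-13 - A^-9 - A^-1; writhe +1
components 1, writhe +1 (9 crossings)
3-colorings: 9 of 3^9, det 3 — tricolorable
note: w = +1 shifts under R1 moves; the (-A^3)^(-1) factor cancels that in V


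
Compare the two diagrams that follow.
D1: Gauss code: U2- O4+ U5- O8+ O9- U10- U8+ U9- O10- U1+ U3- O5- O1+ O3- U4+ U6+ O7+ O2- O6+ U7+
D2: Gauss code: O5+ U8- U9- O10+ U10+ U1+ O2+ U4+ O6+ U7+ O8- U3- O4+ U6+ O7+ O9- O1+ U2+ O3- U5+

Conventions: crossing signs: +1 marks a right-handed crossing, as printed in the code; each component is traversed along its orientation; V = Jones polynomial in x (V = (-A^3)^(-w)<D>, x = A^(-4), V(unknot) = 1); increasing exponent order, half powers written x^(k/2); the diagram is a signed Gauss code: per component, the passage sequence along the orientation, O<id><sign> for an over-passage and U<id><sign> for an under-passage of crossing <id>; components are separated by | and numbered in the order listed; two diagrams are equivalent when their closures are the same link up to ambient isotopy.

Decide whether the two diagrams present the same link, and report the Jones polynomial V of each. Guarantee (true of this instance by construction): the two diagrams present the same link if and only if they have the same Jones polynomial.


same link: no
V(D1) = 1  [10 crossings, <D> = 1, w = 0]
V(D2) = x^-1 - 1 + 2x - 2x^2 + 2x^3 - 2x^4 + x^5  [10 crossings, <D> = A^-8 - 2A^-4 + 2 - 2A^4 + 2A^8 - A^12 + A^16, w = +4]
insight: 2 values of V(x) split the 2 diagrams


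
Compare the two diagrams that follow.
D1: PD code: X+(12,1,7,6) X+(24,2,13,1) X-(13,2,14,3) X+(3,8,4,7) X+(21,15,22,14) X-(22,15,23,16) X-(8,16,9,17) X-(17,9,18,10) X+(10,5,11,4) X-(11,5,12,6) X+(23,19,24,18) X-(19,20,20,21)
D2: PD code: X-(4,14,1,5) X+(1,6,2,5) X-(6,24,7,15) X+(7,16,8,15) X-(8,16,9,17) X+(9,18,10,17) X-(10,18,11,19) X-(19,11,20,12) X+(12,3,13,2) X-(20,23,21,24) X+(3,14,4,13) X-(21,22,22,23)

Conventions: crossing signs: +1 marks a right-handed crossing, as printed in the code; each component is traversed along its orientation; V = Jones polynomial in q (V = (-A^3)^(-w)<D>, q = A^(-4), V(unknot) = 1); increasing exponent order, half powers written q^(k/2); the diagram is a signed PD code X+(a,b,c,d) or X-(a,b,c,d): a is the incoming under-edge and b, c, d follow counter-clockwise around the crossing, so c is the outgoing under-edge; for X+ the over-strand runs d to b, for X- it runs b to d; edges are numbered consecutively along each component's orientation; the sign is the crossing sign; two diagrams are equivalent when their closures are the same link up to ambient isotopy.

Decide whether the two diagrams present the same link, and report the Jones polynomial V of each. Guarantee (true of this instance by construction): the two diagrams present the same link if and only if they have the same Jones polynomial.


same link: yes
V(D1) = q^-2 + 2 + q^2  [12 crossings, <D> = A^-8 + 2 + A^8, w = 0]
D2 (bracket A^-14 + 2A^-6 + A^2; 12 crossings at w = -2): V = q^-2 + 2 + q^2
note: Reidemeister moves carry D1 (12 crossings) to D2 (12)


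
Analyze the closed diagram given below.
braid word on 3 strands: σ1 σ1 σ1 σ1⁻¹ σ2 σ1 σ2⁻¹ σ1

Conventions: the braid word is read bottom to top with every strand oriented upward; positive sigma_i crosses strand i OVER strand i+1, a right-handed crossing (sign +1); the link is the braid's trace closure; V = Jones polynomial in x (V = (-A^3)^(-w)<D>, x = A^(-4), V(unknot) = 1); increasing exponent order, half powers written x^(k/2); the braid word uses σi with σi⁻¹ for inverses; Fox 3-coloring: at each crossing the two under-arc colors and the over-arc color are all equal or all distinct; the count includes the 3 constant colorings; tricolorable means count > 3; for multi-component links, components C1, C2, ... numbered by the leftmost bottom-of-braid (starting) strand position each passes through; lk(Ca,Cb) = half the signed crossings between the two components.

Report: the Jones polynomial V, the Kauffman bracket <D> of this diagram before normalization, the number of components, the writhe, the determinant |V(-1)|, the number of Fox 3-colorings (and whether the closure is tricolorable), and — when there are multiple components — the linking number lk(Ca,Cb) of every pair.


V = x + x^3 - x^4
<D> = -A^-4 + 1 + A^8 (w = +4)
1 component over 8 crossings, w = +4
9 Fox colorings among 3^8, |V(-1)| = 3: tricolorable
why: w = +4 shifts under R1 moves; the (-A^3)^(-4) factor cancels that in V


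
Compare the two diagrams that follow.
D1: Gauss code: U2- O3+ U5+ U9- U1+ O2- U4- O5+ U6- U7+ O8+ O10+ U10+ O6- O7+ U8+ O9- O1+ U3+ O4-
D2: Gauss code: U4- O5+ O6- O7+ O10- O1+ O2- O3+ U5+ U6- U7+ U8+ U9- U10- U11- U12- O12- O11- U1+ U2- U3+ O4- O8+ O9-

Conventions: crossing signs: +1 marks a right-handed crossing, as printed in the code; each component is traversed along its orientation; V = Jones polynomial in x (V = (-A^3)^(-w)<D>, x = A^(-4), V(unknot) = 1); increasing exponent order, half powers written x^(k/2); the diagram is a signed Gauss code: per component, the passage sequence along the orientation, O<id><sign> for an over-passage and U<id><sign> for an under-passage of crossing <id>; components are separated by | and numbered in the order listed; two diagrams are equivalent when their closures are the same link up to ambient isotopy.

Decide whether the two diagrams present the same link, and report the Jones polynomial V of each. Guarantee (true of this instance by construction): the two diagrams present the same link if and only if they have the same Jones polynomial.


equivalent: no
D1 (bracket A^-2 - A^2 + A^6 - A^10 + A^14; 10 crossings at w = +2): V = x^-2 - x^-1 + 1 - x + x^2
D2 (bracket A^-6; 12 crossings at w = -2): V = 1
key observation: comparing 2 Jones polynomials yields 2 groups


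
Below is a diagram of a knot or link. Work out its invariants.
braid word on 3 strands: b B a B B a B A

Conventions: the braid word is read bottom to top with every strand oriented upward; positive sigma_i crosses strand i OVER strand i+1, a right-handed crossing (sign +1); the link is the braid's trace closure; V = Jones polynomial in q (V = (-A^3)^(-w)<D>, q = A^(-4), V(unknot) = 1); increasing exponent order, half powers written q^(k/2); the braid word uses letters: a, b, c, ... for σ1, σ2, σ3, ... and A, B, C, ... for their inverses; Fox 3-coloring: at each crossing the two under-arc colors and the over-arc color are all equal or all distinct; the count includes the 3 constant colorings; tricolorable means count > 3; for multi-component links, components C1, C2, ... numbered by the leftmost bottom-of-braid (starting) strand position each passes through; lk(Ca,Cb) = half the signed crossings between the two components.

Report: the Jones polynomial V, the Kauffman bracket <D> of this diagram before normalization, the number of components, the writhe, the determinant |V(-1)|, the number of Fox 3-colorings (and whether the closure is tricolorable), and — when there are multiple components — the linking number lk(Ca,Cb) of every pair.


V = -q^-4 + q^-3 + q^-1
<D> = A^-2 + A^6 - A^10 (w = -2)
1 component over 8 crossings, w = -2
9 Fox colorings among 3^8, |V(-1)| = 3: tricolorable
why: det 3 = |V(-1)|; divisible by 3, so tricolorable


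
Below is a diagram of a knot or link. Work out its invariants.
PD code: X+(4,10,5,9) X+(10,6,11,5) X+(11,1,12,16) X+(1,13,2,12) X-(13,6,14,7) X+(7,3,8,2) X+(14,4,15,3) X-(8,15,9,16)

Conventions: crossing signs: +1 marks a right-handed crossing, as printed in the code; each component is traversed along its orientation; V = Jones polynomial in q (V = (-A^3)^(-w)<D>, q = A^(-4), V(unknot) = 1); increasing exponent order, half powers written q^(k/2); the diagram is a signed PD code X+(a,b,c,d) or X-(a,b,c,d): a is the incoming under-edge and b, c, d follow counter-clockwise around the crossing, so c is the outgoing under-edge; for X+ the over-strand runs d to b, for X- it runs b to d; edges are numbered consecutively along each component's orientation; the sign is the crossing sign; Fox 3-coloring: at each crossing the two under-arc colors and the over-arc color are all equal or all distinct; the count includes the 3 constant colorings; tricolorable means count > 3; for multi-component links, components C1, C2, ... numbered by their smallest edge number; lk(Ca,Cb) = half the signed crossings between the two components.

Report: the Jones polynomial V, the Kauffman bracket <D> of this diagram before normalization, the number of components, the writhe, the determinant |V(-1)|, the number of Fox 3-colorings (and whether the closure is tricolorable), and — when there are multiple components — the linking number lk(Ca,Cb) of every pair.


V = 2q - 2q^2 + 3q^3 - 3q^4 + 2q^5 - 2q^6 + q^7
<D> = A^-16 - 2A^-12 + 2A^-8 - 3A^-4 + 3 - 2A^4 + 2A^8 (w = +4)
1 component over 8 crossings, w = +4
9 Fox colorings among 3^8, |V(-1)| = 15: tricolorable
why: |V(-1)| = 15: so tricolorable, since 3 divides 15


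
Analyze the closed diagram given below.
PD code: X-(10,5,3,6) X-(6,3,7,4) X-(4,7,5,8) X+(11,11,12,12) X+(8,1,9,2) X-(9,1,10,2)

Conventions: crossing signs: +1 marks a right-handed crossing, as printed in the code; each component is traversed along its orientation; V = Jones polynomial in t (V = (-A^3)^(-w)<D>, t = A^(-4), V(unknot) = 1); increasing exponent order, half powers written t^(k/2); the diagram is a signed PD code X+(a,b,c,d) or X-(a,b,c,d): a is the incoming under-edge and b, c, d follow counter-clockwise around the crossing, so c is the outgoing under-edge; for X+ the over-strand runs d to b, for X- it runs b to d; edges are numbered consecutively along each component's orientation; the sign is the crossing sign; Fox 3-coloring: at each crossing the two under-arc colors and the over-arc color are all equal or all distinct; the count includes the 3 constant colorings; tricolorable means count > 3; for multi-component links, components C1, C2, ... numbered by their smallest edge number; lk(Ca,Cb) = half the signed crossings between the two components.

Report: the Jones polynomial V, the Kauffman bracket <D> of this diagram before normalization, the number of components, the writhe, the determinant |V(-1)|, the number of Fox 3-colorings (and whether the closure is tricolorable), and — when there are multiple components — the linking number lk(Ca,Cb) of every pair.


V = -t^-5 - t^-4 + t^-3 + 2t^-2 + 2t^-1 + 1
<D> = A^-6 + 2A^-2 + 2A^2 + A^6 - A^10 - A^14 (w = -2)
3 components over 6 crossings, w = -2
lk(C1,C2): 0
lk(C1,C3) = 0
linking number lk(C2,C3) = 0
81 Fox colorings among 3^7, |V(-1)| = 0: tricolorable
why: summing lk over 3 pairs gives 0


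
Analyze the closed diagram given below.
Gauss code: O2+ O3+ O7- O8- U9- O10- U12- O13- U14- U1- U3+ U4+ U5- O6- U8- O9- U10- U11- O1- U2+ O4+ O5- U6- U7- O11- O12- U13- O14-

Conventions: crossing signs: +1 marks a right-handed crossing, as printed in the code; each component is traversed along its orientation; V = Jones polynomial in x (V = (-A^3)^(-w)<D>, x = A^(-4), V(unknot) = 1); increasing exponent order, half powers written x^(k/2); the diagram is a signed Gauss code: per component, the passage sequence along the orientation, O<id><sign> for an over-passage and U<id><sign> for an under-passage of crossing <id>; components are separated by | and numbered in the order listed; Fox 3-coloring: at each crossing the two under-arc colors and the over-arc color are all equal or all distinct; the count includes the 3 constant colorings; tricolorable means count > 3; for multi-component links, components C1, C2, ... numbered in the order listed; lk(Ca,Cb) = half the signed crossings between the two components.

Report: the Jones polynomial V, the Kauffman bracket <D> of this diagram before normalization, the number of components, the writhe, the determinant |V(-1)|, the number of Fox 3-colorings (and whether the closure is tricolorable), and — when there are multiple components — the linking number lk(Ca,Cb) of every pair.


Jones polynomial: V(x) = -x^-8 + x^-5 + x^-3
<D> = A^-12 + A^-4 - A^8; writhe -8
components 1, writhe -8 (14 crossings)
3-colorings: 9 of 3^14, det 3 — tricolorable
note: det 3 = |V(-1)|; divisible by 3, so tricolorable


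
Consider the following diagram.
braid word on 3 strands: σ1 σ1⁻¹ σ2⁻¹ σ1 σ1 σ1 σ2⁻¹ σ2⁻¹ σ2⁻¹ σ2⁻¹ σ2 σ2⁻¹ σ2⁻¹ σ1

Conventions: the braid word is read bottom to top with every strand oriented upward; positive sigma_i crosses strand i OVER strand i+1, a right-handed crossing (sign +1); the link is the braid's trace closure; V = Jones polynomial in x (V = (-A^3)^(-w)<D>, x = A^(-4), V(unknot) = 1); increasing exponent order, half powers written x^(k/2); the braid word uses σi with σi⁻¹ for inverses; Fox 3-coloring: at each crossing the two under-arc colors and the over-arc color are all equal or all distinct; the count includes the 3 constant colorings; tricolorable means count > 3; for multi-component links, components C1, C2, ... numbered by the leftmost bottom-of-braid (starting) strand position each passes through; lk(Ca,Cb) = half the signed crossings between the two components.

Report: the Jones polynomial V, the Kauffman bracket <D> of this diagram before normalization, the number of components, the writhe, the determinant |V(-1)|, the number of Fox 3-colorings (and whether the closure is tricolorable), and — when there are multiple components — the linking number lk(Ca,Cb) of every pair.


Jones polynomial: V(x) = x^-7 - 2x^-6 + 3x^-5 - 5x^-4 + 6x^-3 - 6x^-2 + 6x^-1 - 4 + 3x - 2x^2 + x^3
<D> = A^-18 - 2A^-14 + 3A^-10 - 4A^-6 + 6A^-2 - 6A^2 + 6A^6 - 5A^10 + 3A^14 - 2A^18 + A^22; writhe -2
components 1, writhe -2 (14 crossings)
3-colorings: 9 of 3^14, det 39 — tricolorable
note: the span of V is 10, forcing >= 10 crossings in any diagram
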